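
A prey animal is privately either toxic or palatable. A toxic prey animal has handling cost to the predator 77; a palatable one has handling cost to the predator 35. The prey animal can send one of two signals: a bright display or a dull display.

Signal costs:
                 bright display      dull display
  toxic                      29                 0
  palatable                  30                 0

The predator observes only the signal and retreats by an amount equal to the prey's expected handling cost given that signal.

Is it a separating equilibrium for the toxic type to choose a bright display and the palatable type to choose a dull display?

If types separate, bright display earns payment 77 and dull display earns 35.
Toxic: bright display gives 77 − 29 = 48; dull display gives 35 − 0 = 35. No deviation. ✓
Palatable: dull display gives 35 − 0 = 35; bright display gives 77 − 30 = 47. Would deviate. ✗

No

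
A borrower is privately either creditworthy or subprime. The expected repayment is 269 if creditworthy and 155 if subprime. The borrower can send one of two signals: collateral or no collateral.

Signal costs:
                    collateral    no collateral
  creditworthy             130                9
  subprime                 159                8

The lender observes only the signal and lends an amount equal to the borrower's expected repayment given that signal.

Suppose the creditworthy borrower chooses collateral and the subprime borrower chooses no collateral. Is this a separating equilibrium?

If types separate, collateral earns payment 269 and no collateral earns 155.
Creditworthy: collateral gives 269 − 130 = 139; no collateral gives 155 − 9 = 146. Would deviate. ✗
Subprime: no collateral gives 155 − 8 = 147; collateral gives 269 − 159 = 110. No deviation. ✓

No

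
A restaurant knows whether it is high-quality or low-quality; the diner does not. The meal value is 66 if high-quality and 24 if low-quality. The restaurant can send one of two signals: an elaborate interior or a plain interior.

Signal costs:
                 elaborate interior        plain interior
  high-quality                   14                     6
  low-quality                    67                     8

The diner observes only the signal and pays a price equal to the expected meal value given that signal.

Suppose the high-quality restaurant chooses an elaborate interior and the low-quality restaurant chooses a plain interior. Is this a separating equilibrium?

Yes

If types separate, elaborate interior earns payment 66 and plain interior earns 24.
High-quality: elaborate interior gives 66 − 14 = 52; plain interior gives 24 − 6 = 18. No deviation. ✓
Low-quality: plain interior gives 24 − 8 = 16; elaborate interior gives 66 − 67 = -1. No deviation. ✓
Neither type gains from mimicking the other.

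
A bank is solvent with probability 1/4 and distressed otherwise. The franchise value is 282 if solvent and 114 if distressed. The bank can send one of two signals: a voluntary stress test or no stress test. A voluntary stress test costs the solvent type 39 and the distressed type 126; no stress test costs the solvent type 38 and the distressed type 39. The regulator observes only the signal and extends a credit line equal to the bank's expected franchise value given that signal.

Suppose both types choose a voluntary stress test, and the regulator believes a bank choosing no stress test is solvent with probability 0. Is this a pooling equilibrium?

No

At the pooled signal (stress test) the regulator holds the prior 1/4 and pays 1/4·282 + 3/4·114 = 156. Off-path (no stress test) belief 0 gives 0·282 + 1·114 = 114.
Solvent: stress test gives 156 − 39 = 117; no stress test gives 114 − 38 = 76. Stays. ✓
Distressed: stress test gives 156 − 126 = 30; no stress test gives 114 − 39 = 75. Deviates. ✗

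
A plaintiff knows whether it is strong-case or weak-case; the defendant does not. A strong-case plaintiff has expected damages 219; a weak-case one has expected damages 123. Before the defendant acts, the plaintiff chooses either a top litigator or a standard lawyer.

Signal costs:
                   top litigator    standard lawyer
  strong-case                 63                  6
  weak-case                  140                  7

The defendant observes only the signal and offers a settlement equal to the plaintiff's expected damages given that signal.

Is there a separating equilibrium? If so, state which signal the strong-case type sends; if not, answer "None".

top litigator

Try strong-case → top litigator, weak-case → standard lawyer:
  Under separation the defendant infers type exactly: top litigator → strong-case (pays 219), standard lawyer → weak-case (pays 123).
  Strong-case: top litigator gives 219 − 63 = 156; standard lawyer gives 123 − 6 = 117. No deviation. ✓
  Weak-case: standard lawyer gives 123 − 7 = 116; top litigator gives 219 − 140 = 79. No deviation. ✓
Both hold — the strong-case type sends top litigator.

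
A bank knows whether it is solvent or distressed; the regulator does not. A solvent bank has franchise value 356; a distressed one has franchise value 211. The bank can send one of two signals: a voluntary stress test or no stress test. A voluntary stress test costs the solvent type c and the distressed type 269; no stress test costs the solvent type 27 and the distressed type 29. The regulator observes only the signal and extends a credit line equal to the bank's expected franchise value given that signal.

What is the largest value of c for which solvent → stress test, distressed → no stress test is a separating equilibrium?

Under separation: stress test → solvent (pays 356); no stress test → distressed (pays 211).
Distressed: 211 − 29 = 182 ≥ 356 − 269 = 87. Holds regardless of c. ✓
Solvent: 356 − c ≥ 211 − 27, so c ≤ 356 − 184 = 172.

172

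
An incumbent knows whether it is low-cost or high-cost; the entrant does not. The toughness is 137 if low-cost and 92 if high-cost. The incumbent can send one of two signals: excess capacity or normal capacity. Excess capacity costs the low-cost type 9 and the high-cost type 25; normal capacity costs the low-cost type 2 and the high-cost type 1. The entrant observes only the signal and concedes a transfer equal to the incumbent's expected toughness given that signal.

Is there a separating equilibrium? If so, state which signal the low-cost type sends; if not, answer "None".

None

Try low-cost → excess capacity, high-cost → normal capacity:
  If types separate, excess capacity earns payment 137 and normal capacity earns 92.
  Low-cost: excess capacity gives 137 − 9 = 128; normal capacity gives 92 − 2 = 90. No deviation. ✓
  High-cost: normal capacity gives 92 − 1 = 91; excess capacity gives 137 − 25 = 112. Would deviate. ✗
Try low-cost → normal capacity, high-cost → excess capacity:
  If types separate, normal capacity earns payment 137 and excess capacity earns 92.
  Low-cost: normal capacity gives 137 − 2 = 135; excess capacity gives 92 − 9 = 83. No deviation. ✓
  High-cost: excess capacity gives 92 − 25 = 67; normal capacity gives 137 − 1 = 136. Would deviate. ✗
Neither assignment is incentive-compatible.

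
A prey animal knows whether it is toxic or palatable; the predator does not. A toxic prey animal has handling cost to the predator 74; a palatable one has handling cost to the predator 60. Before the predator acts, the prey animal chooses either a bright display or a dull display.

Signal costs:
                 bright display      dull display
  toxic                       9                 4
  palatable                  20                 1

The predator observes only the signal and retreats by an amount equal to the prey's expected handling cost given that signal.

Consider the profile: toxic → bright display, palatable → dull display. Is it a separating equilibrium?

If types separate, bright display earns payment 74 and dull display earns 60.
Toxic: bright display gives 74 − 9 = 65; dull display gives 60 − 4 = 56. No deviation. ✓
Palatable: dull display gives 60 − 1 = 59; bright display gives 74 − 20 = 54. No deviation. ✓
Neither type gains from mimicking the other.

Yes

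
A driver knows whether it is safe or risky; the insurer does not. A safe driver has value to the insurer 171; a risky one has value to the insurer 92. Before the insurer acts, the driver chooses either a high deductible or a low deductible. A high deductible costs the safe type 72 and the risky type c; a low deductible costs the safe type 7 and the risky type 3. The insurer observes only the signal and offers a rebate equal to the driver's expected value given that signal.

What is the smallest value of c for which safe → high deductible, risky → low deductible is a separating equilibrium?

82

Under separation: high deductible → safe (pays 171); low deductible → risky (pays 92).
Safe: 171 − 72 = 99 ≥ 92 − 7 = 85. Holds regardless of c. ✓
Risky: 92 − 3 ≥ 171 − c, so c ≥ 171 − 89 = 82.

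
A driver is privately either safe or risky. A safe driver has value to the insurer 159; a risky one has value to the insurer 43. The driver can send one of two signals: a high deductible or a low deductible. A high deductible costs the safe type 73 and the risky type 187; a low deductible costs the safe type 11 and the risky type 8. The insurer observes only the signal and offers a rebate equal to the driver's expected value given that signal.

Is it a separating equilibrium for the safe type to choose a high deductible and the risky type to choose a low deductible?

Under separation the insurer infers type exactly: high deductible → safe (pays 159), low deductible → risky (pays 43).
Safe: high deductible gives 159 − 73 = 86; low deductible gives 43 − 11 = 32. No deviation. ✓
Risky: low deductible gives 43 − 8 = 35; high deductible gives 159 − 187 = -28. No deviation. ✓
Neither type gains from mimicking the other.

Yes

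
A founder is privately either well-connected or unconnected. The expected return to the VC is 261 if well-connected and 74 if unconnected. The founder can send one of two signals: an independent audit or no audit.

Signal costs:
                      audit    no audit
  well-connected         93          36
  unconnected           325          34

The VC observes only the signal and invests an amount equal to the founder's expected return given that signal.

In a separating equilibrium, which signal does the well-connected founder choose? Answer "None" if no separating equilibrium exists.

Try well-connected → audit, unconnected → no audit:
  Under separation the VC infers type exactly: audit → well-connected (pays 261), no audit → unconnected (pays 74).
  Well-connected: audit gives 261 − 93 = 168; no audit gives 74 − 36 = 38. No deviation. ✓
  Unconnected: no audit gives 74 − 34 = 40; audit gives 261 − 325 = -64. No deviation. ✓
Both hold — the well-connected type sends audit.

audit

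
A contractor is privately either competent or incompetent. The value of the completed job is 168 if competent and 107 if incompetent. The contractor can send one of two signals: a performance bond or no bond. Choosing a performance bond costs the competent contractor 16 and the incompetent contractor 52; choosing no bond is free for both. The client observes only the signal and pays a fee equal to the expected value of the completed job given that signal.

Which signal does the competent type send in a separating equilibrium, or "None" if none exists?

Try competent → bond, incompetent → no bond:
  If types separate, bond earns payment 168 and no bond earns 107.
  Competent: bond gives 168 − 16 = 152; no bond gives 107 − 0 = 107. No deviation. ✓
  Incompetent: no bond gives 107 − 0 = 107; bond gives 168 − 52 = 116. Would deviate. ✗
Try competent → no bond, incompetent → bond:
  If types separate, no bond earns payment 168 and bond earns 107.
  Competent: no bond gives 168 − 0 = 168; bond gives 107 − 16 = 91. No deviation. ✓
  Incompetent: bond gives 107 − 52 = 55; no bond gives 168 − 0 = 168. Would deviate. ✗
Neither assignment is incentive-compatible.

None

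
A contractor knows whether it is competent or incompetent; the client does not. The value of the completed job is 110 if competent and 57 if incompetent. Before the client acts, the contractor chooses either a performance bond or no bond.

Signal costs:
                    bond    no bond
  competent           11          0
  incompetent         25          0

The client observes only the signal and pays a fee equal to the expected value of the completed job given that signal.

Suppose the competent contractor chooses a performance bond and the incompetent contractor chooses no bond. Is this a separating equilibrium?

No

If types separate, bond earns payment 110 and no bond earns 57.
Competent: bond gives 110 − 11 = 99; no bond gives 57 − 0 = 57. No deviation. ✓
Incompetent: no bond gives 57 − 0 = 57; bond gives 110 − 25 = 85. Would deviate. ✗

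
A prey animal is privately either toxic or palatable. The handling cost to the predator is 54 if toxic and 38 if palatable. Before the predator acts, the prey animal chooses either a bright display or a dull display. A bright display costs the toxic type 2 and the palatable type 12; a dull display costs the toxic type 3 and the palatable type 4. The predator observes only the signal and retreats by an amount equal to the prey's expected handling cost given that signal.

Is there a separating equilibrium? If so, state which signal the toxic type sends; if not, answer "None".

None

Try toxic → bright display, palatable → dull display:
  If types separate, bright display earns payment 54 and dull display earns 38.
  Toxic: bright display gives 54 − 2 = 52; dull display gives 38 − 3 = 35. No deviation. ✓
  Palatable: dull display gives 38 − 4 = 34; bright display gives 54 − 12 = 42. Would deviate. ✗
Try toxic → dull display, palatable → bright display:
  If types separate, dull display earns payment 54 and bright display earns 38.
  Toxic: dull display gives 54 − 3 = 51; bright display gives 38 − 2 = 36. No deviation. ✓
  Palatable: bright display gives 38 − 12 = 26; dull display gives 54 − 4 = 50. Would deviate. ✗
Neither assignment is incentive-compatible.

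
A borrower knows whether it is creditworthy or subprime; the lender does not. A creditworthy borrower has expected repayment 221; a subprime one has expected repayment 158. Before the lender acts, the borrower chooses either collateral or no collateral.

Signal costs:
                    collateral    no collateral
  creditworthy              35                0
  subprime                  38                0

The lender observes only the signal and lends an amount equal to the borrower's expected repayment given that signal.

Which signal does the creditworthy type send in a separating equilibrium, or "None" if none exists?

Try creditworthy → collateral, subprime → no collateral:
  If types separate, collateral earns payment 221 and no collateral earns 158.
  Creditworthy: collateral gives 221 − 35 = 186; no collateral gives 158 − 0 = 158. No deviation. ✓
  Subprime: no collateral gives 158 − 0 = 158; collateral gives 221 − 38 = 183. Would deviate. ✗
Try creditworthy → no collateral, subprime → collateral:
  If types separate, no collateral earns payment 221 and collateral earns 158.
  Creditworthy: no collateral gives 221 − 0 = 221; collateral gives 158 − 35 = 123. No deviation. ✓
  Subprime: collateral gives 158 − 38 = 120; no collateral gives 221 − 0 = 221. Would deviate. ✗
Neither assignment is incentive-compatible.

None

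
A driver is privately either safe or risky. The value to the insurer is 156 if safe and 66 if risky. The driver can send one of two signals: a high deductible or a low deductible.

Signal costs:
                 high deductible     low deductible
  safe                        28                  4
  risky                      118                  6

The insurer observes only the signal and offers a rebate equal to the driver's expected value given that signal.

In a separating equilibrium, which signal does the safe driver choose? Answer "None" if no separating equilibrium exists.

high deductible

Try safe → high deductible, risky → low deductible:
  Under separation the insurer infers type exactly: high deductible → safe (pays 156), low deductible → risky (pays 66).
  Safe: high deductible gives 156 − 28 = 128; low deductible gives 66 − 4 = 62. No deviation. ✓
  Risky: low deductible gives 66 − 6 = 60; high deductible gives 156 − 118 = 38. No deviation. ✓
Both hold — the safe type sends high deductible.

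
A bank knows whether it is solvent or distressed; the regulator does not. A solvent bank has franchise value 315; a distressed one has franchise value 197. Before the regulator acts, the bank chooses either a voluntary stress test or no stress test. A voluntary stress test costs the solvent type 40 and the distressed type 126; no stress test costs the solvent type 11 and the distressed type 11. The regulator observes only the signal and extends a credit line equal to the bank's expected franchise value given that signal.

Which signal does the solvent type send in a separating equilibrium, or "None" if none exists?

None

Try solvent → stress test, distressed → no stress test:
  If types separate, stress test earns payment 315 and no stress test earns 197.
  Solvent: stress test gives 315 − 40 = 275; no stress test gives 197 − 11 = 186. No deviation. ✓
  Distressed: no stress test gives 197 − 11 = 186; stress test gives 315 − 126 = 189. Would deviate. ✗
Try solvent → no stress test, distressed → stress test:
  If types separate, no stress test earns payment 315 and stress test earns 197.
  Solvent: no stress test gives 315 − 11 = 304; stress test gives 197 − 40 = 157. No deviation. ✓
  Distressed: stress test gives 197 − 126 = 71; no stress test gives 315 − 11 = 304. Would deviate. ✗
Neither assignment is incentive-compatible.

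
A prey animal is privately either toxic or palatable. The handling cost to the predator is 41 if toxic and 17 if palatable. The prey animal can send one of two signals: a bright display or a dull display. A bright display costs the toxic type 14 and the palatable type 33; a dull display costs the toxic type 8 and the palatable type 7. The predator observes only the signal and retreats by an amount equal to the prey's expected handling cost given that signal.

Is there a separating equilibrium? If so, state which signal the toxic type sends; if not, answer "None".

bright display

Try toxic → bright display, palatable → dull display:
  If types separate, bright display earns payment 41 and dull display earns 17.
  Toxic: bright display gives 41 − 14 = 27; dull display gives 17 − 8 = 9. No deviation. ✓
  Palatable: dull display gives 17 − 7 = 10; bright display gives 41 − 33 = 8. No deviation. ✓
Both hold — the toxic type sends bright display.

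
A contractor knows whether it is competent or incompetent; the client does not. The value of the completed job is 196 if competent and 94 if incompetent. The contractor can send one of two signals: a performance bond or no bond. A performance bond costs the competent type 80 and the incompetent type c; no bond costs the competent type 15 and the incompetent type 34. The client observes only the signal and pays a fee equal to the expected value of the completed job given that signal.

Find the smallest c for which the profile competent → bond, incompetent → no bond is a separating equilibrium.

Under separation: bond → competent (pays 196); no bond → incompetent (pays 94).
Competent: 196 − 80 = 116 ≥ 94 − 15 = 79. Holds regardless of c. ✓
Incompetent: 94 − 34 ≥ 196 − c, so c ≥ 196 − 60 = 136.

136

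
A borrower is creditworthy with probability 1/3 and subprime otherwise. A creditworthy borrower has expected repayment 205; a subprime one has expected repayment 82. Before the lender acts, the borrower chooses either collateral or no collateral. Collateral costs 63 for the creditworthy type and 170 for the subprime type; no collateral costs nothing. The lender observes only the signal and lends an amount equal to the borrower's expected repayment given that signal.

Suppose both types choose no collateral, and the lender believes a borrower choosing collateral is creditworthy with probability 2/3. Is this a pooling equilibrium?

At the pooled signal (no collateral) the lender holds the prior 1/3 and pays 1/3·205 + 2/3·82 = 123. Off-path (collateral) belief 2/3 gives 2/3·205 + 1/3·82 = 164.
Creditworthy: no collateral gives 123 − 0 = 123; collateral gives 164 − 63 = 101. Stays. ✓
Subprime: no collateral gives 123 − 0 = 123; collateral gives 164 − 170 = -6. Stays. ✓

Yes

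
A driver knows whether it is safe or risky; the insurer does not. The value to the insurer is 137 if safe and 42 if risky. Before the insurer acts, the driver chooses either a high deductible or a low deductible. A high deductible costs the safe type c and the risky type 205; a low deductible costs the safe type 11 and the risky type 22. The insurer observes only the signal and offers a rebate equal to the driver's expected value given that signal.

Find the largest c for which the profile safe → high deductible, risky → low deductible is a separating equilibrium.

Under separation: high deductible → safe (pays 137); low deductible → risky (pays 42).
Risky: 42 − 22 = 20 ≥ 137 − 205 = -68. Holds regardless of c. ✓
Safe: 137 − c ≥ 42 − 11, so c ≤ 137 − 31 = 106.

106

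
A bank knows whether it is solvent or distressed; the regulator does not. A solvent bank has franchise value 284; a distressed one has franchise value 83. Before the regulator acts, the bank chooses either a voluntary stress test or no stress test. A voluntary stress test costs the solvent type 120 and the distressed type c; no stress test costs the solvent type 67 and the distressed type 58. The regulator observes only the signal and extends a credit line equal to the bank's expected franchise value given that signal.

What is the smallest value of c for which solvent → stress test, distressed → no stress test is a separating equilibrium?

259

Under separation: stress test → solvent (pays 284); no stress test → distressed (pays 83).
Solvent: 284 − 120 = 164 ≥ 83 − 67 = 16. Holds regardless of c. ✓
Distressed: 83 − 58 ≥ 284 − c, so c ≥ 284 − 25 = 259.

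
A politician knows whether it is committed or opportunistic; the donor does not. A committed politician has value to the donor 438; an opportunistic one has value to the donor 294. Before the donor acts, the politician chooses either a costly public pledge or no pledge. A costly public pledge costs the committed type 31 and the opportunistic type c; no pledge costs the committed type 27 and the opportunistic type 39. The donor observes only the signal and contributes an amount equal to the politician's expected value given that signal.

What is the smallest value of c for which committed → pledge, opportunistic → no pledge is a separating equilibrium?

183

Under separation: pledge → committed (pays 438); no pledge → opportunistic (pays 294).
Committed: 438 − 31 = 407 ≥ 294 − 27 = 267. Holds regardless of c. ✓
Opportunistic: 294 − 39 ≥ 438 − c, so c ≥ 438 − 255 = 183.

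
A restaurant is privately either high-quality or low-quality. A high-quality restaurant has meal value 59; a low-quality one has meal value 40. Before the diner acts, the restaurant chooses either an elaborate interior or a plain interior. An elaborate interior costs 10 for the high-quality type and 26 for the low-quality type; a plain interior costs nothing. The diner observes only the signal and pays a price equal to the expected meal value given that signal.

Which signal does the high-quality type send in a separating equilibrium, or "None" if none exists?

Try high-quality → elaborate interior, low-quality → plain interior:
  If types separate, elaborate interior earns payment 59 and plain interior earns 40.
  High-quality: elaborate interior gives 59 − 10 = 49; plain interior gives 40 − 0 = 40. No deviation. ✓
  Low-quality: plain interior gives 40 − 0 = 40; elaborate interior gives 59 − 26 = 33. No deviation. ✓
Both hold — the high-quality type sends elaborate interior.

elaborate interior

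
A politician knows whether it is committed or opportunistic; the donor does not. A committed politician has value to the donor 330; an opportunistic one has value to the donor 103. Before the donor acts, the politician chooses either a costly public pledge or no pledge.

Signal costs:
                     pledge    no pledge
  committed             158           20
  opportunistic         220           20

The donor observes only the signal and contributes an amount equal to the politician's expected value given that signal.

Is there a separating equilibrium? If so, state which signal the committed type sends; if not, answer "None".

None

Try committed → pledge, opportunistic → no pledge:
  If types separate, pledge earns payment 330 and no pledge earns 103.
  Committed: pledge gives 330 − 158 = 172; no pledge gives 103 − 20 = 83. No deviation. ✓
  Opportunistic: no pledge gives 103 − 20 = 83; pledge gives 330 − 220 = 110. Would deviate. ✗
Try committed → no pledge, opportunistic → pledge:
  If types separate, no pledge earns payment 330 and pledge earns 103.
  Committed: no pledge gives 330 − 20 = 310; pledge gives 103 − 158 = -55. No deviation. ✓
  Opportunistic: pledge gives 103 − 220 = -117; no pledge gives 330 − 20 = 310. Would deviate. ✗
Neither assignment is incentive-compatible.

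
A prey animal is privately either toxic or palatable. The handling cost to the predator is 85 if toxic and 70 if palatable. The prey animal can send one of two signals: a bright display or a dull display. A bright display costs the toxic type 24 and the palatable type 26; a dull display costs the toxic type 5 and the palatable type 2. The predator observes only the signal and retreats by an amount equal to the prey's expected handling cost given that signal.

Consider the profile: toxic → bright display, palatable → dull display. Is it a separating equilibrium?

Under separation the predator infers type exactly: bright display → toxic (pays 85), dull display → palatable (pays 70).
Toxic: bright display gives 85 − 24 = 61; dull display gives 70 − 5 = 65. Would deviate. ✗
Palatable: dull display gives 70 − 2 = 68; bright display gives 85 − 26 = 59. No deviation. ✓

No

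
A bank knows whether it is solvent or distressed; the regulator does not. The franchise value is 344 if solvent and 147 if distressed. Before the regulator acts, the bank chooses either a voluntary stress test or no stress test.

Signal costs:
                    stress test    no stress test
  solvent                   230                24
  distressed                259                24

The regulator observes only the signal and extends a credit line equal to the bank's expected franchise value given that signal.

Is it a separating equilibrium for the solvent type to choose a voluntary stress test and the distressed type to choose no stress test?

If types separate, stress test earns payment 344 and no stress test earns 147.
Solvent: stress test gives 344 − 230 = 114; no stress test gives 147 − 24 = 123. Would deviate. ✗
Distressed: no stress test gives 147 − 24 = 123; stress test gives 344 − 259 = 85. No deviation. ✓

No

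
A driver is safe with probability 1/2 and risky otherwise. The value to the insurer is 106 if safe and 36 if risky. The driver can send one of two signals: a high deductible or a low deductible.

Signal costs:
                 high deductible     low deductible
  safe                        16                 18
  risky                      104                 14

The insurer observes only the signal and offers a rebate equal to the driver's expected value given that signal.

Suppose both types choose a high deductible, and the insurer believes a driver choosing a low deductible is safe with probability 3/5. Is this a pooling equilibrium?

At the pooled signal (high deductible) the insurer holds the prior 1/2 and pays 1/2·106 + 1/2·36 = 71. Off-path (low deductible) belief 3/5 gives 3/5·106 + 2/5·36 = 78.
Safe: high deductible gives 71 − 16 = 55; low deductible gives 78 − 18 = 60. Deviates. ✗
Risky: high deductible gives 71 − 104 = -33; low deductible gives 78 − 14 = 64. Deviates. ✗

No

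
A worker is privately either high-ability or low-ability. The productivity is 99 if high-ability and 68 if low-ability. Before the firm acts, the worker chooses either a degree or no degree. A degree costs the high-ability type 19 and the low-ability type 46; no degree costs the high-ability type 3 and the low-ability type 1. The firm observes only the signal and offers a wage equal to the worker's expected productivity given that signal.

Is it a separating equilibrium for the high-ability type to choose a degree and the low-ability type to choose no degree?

Yes

If types separate, degree earns payment 99 and no degree earns 68.
High-ability: degree gives 99 − 19 = 80; no degree gives 68 − 3 = 65. No deviation. ✓
Low-ability: no degree gives 68 − 1 = 67; degree gives 99 − 46 = 53. No deviation. ✓
Neither type gains from mimicking the other.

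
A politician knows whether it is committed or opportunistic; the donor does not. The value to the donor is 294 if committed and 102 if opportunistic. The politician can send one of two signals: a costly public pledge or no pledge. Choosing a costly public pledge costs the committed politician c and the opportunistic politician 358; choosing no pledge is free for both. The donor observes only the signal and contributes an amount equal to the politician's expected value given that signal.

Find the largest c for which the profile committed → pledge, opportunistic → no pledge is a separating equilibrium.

Under separation: pledge → committed (pays 294); no pledge → opportunistic (pays 102).
Opportunistic: 102 − 0 = 102 ≥ 294 − 358 = -64. Holds regardless of c. ✓
Committed: 294 − c ≥ 102 − 0, so c ≤ 294 − 102 = 192.

192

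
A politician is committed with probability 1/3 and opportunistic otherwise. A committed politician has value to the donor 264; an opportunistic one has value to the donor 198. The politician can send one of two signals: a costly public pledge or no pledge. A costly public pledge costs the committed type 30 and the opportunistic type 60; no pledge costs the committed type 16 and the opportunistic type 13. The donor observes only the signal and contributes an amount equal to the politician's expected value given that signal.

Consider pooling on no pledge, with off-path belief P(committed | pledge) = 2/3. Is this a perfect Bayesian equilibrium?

No

At the pooled signal (no pledge) the donor holds the prior 1/3 and pays 1/3·264 + 2/3·198 = 220. Off-path (pledge) belief 2/3 gives 2/3·264 + 1/3·198 = 242.
Committed: no pledge gives 220 − 16 = 204; pledge gives 242 − 30 = 212. Deviates. ✗
Opportunistic: no pledge gives 220 − 13 = 207; pledge gives 242 − 60 = 182. Stays. ✓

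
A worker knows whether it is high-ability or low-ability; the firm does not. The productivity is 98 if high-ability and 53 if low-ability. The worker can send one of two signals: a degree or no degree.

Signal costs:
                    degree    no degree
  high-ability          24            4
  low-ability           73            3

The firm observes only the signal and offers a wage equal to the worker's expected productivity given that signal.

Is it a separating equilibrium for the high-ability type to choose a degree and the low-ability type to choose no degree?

Yes

If types separate, degree earns payment 98 and no degree earns 53.
High-ability: degree gives 98 − 24 = 74; no degree gives 53 − 4 = 49. No deviation. ✓
Low-ability: no degree gives 53 − 3 = 50; degree gives 98 − 73 = 25. No deviation. ✓
Both incentive constraints hold.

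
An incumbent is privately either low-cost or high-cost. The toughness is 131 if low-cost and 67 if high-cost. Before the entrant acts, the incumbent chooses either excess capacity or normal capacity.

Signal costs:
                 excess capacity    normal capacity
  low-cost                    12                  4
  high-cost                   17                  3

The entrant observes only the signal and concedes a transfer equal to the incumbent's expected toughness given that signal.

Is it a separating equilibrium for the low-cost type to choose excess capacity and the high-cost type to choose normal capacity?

No

Under separation the entrant infers type exactly: excess capacity → low-cost (pays 131), normal capacity → high-cost (pays 67).
Low-cost: excess capacity gives 131 − 12 = 119; normal capacity gives 67 − 4 = 63. No deviation. ✓
High-cost: normal capacity gives 67 − 3 = 64; excess capacity gives 131 − 17 = 114. Would deviate. ✗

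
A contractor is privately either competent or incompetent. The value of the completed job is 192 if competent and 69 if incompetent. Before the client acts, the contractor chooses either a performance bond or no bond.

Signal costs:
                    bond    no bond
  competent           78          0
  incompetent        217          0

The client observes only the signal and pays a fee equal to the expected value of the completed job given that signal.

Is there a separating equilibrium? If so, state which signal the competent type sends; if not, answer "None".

Try competent → bond, incompetent → no bond:
  Under separation the client infers type exactly: bond → competent (pays 192), no bond → incompetent (pays 69).
  Competent: bond gives 192 − 78 = 114; no bond gives 69 − 0 = 69. No deviation. ✓
  Incompetent: no bond gives 69 − 0 = 69; bond gives 192 − 217 = -25. No deviation. ✓
Both hold — the competent type sends bond.

bond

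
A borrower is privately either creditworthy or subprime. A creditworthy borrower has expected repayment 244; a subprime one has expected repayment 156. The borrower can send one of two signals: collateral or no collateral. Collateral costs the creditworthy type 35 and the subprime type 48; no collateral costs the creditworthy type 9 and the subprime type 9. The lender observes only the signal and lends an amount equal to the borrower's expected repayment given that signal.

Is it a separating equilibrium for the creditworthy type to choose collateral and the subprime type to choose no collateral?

No

If types separate, collateral earns payment 244 and no collateral earns 156.
Creditworthy: collateral gives 244 − 35 = 209; no collateral gives 156 − 9 = 147. No deviation. ✓
Subprime: no collateral gives 156 − 9 = 147; collateral gives 244 − 48 = 196. Would deviate. ✗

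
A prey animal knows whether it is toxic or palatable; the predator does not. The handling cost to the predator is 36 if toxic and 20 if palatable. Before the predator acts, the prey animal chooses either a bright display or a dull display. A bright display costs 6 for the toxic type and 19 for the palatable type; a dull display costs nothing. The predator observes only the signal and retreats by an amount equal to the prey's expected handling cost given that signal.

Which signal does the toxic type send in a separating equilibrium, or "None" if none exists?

Try toxic → bright display, palatable → dull display:
  Under separation the predator infers type exactly: bright display → toxic (pays 36), dull display → palatable (pays 20).
  Toxic: bright display gives 36 − 6 = 30; dull display gives 20 − 0 = 20. No deviation. ✓
  Palatable: dull display gives 20 − 0 = 20; bright display gives 36 − 19 = 17. No deviation. ✓
Both hold — the toxic type sends bright display.

bright display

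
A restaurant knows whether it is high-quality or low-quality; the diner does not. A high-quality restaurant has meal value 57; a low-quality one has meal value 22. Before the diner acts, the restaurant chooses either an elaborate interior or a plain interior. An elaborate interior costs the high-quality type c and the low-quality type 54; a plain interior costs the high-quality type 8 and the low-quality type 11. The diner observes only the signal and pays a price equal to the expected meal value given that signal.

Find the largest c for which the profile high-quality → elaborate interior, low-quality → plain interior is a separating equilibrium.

43

Under separation: elaborate interior → high-quality (pays 57); plain interior → low-quality (pays 22).
Low-quality: 22 − 11 = 11 ≥ 57 − 54 = 3. Holds regardless of c. ✓
High-quality: 57 − c ≥ 22 − 8, so c ≤ 57 − 14 = 43.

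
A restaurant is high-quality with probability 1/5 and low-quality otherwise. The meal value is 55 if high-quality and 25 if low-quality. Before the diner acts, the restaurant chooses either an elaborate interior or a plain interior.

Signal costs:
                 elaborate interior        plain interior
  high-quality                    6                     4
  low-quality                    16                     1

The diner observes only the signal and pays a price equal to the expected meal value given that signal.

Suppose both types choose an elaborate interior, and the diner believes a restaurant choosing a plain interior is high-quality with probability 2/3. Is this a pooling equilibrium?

At the pooled signal (elaborate interior) the diner holds the prior 1/5 and pays 1/5·55 + 4/5·25 = 31. Off-path (plain interior) belief 2/3 gives 2/3·55 + 1/3·25 = 45.
High-quality: elaborate interior gives 31 − 6 = 25; plain interior gives 45 − 4 = 41. Deviates. ✗
Low-quality: elaborate interior gives 31 − 16 = 15; plain interior gives 45 − 1 = 44. Deviates. ✗

No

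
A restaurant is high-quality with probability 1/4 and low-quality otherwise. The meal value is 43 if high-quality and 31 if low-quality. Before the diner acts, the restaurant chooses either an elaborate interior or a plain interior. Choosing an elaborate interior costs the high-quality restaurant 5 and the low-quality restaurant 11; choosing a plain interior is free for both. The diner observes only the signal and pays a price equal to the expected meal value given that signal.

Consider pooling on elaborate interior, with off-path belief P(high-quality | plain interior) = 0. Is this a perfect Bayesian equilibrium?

On the equilibrium path (elaborate interior) the diner holds the prior 1/4 and pays 1/4·43 + 3/4·31 = 34. Off-path (plain interior) belief 0 gives 0·43 + 1·31 = 31.
High-quality: elaborate interior gives 34 − 5 = 29; plain interior gives 31 − 0 = 31. Deviates. ✗
Low-quality: elaborate interior gives 34 − 11 = 23; plain interior gives 31 − 0 = 31. Deviates. ✗

No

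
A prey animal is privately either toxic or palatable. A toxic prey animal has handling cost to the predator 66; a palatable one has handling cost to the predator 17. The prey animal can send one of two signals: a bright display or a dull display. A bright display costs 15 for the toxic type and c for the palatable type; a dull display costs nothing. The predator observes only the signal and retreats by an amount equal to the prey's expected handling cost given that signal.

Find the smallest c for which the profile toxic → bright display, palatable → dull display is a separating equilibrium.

Under separation: bright display → toxic (pays 66); dull display → palatable (pays 17).
Toxic: 66 − 15 = 51 ≥ 17 − 0 = 17. Holds regardless of c. ✓
Palatable: 17 − 0 ≥ 66 − c, so c ≥ 66 − 17 = 49.

49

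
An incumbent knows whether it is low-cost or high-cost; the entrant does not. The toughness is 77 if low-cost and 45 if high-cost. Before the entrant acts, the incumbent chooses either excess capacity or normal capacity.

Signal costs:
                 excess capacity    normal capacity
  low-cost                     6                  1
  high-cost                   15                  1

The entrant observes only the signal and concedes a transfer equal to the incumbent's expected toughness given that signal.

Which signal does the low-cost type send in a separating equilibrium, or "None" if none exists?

Try low-cost → excess capacity, high-cost → normal capacity:
  Under separation the entrant infers type exactly: excess capacity → low-cost (pays 77), normal capacity → high-cost (pays 45).
  Low-cost: excess capacity gives 77 − 6 = 71; normal capacity gives 45 − 1 = 44. No deviation. ✓
  High-cost: normal capacity gives 45 − 1 = 44; excess capacity gives 77 − 15 = 62. Would deviate. ✗
Try low-cost → normal capacity, high-cost → excess capacity:
  Under separation the entrant infers type exactly: normal capacity → low-cost (pays 77), excess capacity → high-cost (pays 45).
  Low-cost: normal capacity gives 77 − 1 = 76; excess capacity gives 45 − 6 = 39. No deviation. ✓
  High-cost: excess capacity gives 45 − 15 = 30; normal capacity gives 77 − 1 = 76. Would deviate. ✗
Neither assignment is incentive-compatible.

None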